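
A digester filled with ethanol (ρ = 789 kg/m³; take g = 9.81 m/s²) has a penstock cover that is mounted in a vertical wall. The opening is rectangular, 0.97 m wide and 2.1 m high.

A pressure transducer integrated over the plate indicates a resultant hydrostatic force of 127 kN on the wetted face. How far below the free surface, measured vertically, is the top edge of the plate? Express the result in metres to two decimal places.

d_top ≈ 7.01 m

γ = ρg = 789 × 9.81 / 1000 = 7.74009 kN/m³.
A = 0.97 × 2.1 = 2.037 m².
From F = γ·h_c·A, the centroid depth is h_c = 127/(7.74009 × 2.037) = 8.05502 m.
The centroid lies 2.1/2 = 1.05 m below the top edge, so the top edge sits at h_top = 8.05502 − 1.05 = 7.00502 m below the surface.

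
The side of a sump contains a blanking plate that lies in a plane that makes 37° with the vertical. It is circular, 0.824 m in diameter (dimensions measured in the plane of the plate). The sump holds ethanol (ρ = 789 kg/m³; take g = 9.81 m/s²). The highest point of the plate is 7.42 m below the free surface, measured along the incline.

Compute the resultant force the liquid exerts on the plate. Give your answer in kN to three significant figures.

F ≈ 25.8 kN

γ = ρg = 789 × 9.81 / 1000 = 7.74009 kN/m³.
The plate makes 37° with the vertical, i.e. θ = 90° − 37° = 53° to the horizontal. Measuring y along the incline from the free-surface line, vertical depth h = y·sinθ with sinθ = 0.798636.
The centroid is at the centre, 0.412 m below the top of the plate, so y_c = 7.42 + 0.412 = 7.832 m and h_c = 7.832 × 0.798636 = 6.25492 m.
A = π(0.412)² = 0.533267 m².
Resultant F = γ·h_c·A = 7.74009 × 6.25492 × 0.533267 = 25.8174 kN.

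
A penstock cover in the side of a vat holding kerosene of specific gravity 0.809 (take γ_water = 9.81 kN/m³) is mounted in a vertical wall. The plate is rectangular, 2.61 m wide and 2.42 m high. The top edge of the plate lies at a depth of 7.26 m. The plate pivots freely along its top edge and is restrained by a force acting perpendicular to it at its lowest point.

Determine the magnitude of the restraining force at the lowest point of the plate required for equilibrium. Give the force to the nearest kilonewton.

P ≈ 222 kN

γ = 0.809 × 9.81 = 7.93629 kN/m³.
The centroid lies 2.42/2 = 1.21 m below the top edge, so the centroid depth is h_c = 7.26 + 1.21 = 8.47 m.
A = 2.61 × 2.42 = 6.3162 m².
Resultant F = γ·h_c·A = 7.93629 × 8.47 × 6.3162 = 424.577 kN.
I_c = b·h³/12 = 2.61 × 2.42³/12 = 3.08252 m⁴.
Centre of pressure: y_p = y_c + I_c/(y_c·A) = 8.47 + 3.08252/(8.47 × 6.3162) = 8.47 + 0.0576191 = 8.52762 m along the plane.
The resultant acts 1.21 + 0.0576191 = 1.26762 m (along the plate) below the hinge at the top edge, so the moment about the hinge is M = F × 1.26762 = 424.577 × 1.26762 = 538.202 kN·m.
A normal force at the bottom, 2.42 m from the hinge, must supply this moment: P = 538.202/2.42 = 222.398 kN.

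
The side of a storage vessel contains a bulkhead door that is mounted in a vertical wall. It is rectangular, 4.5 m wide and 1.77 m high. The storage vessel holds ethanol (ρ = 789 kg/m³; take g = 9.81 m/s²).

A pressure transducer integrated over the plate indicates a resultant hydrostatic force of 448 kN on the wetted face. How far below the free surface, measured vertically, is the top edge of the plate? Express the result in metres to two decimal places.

d_top ≈ 6.38 m

γ = ρg = 789 × 9.81 / 1000 = 7.74009 kN/m³.
A = 4.5 × 1.77 = 7.965 m².
From F = γ·h_c·A, the centroid depth is h_c = 448/(7.74009 × 7.965) = 7.26685 m.
The centroid lies 1.77/2 = 0.885 m below the top edge, so the top edge sits at h_top = 7.26685 − 0.885 = 6.38185 m below the surface.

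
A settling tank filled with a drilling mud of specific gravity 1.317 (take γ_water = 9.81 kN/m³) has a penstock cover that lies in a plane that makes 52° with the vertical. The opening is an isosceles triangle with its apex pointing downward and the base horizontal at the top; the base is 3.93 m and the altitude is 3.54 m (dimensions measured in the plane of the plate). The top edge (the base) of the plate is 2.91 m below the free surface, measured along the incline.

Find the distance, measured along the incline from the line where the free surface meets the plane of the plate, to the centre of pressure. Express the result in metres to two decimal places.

γ = 1.317 × 9.81 = 12.91977 kN/m³.
The plate makes 52° with the vertical, i.e. θ = 90° − 52° = 38° to the horizontal. Measuring y along the incline from the free-surface line, vertical depth h = y·sinθ with sinθ = 0.615661.
With the apex down, the centroid sits h/3 = 3.54/3 = 1.18 m below the base (the top edge), so y_c = 2.91 + 1.18 = 4.09 m and h_c = 4.09 × 0.615661 = 2.51805 m.
A = ½ × 3.93 × 3.54 = 6.9561 m².
Resultant F = γ·h_c·A = 12.91977 × 2.51805 × 6.9561 = 226.3 kN.
I_c = b·h³/36 = 3.93 × 3.54³/36 = 4.84284 m⁴.
Centre of pressure: y_p = y_c + I_c/(y_c·A) = 4.09 + 4.84284/(4.09 × 6.9561) = 4.09 + 0.17022 = 4.26022 m along the plane.

y_p = 4.26 m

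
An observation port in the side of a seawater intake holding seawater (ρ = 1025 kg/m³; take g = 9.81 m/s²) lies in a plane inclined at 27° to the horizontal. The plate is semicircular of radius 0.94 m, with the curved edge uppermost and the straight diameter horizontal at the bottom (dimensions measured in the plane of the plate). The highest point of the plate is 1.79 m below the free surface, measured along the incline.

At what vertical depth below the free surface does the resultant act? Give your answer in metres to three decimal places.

γ = ρg = 1025 × 9.81 / 1000 = 10.05525 kN/m³.
Let θ = 27° be the plate's angle to the horizontal; measure y along the incline from where the plane meets the free surface. Vertical depth h = y·sinθ with sinθ = 0.453990.
The centroid lies 4r/(3π) = 0.398948 m above the diameter, so r − 4r/(3π) = 0.94 − 0.398948 = 0.541052 m below the topmost point, so y_c = 1.79 + 0.541052 = 2.33105 m and h_c = 2.33105 × 0.453990 = 1.05827 m.
A = πr²/2 = π × 0.94²/2 = 1.38796 m².
Resultant F = γ·h_c·A = 10.05525 × 1.05827 × 1.38796 = 14.7695 kN.
I_c = (π/8 − 8/(9π))·r⁴ = 0.109757 × 0.94⁴ = 0.0856927 m⁴.
Centre of pressure: y_p = y_c + I_c/(y_c·A) = 2.33105 + 0.0856927/(2.33105 × 1.38796) = 2.33105 + 0.0264859 = 2.35754 m along the plane.
Vertically, h_p = y_p·sinθ = 2.35754 × 0.453990 = 1.0703 m.

h_p = 1.070 m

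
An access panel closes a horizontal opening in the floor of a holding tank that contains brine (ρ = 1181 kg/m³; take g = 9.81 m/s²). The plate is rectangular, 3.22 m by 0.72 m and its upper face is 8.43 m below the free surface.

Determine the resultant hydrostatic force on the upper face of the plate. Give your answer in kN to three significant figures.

γ = ρg = 1181 × 9.81 / 1000 = 11.58561 kN/m³.
The plate is horizontal, so pressure is uniform at p = γ·h = 11.58561 × 8.43 = 97.6667 kN/m².
A = 3.22 × 0.72 = 2.3184 m².
F = p·A = 97.6667 × 2.3184 = 226.43 kN.

F ≈ 226 kN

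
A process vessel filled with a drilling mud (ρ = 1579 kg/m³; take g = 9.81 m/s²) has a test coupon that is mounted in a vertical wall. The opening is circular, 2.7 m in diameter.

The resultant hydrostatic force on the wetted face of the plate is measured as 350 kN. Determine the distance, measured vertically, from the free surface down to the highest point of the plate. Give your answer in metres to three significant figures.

γ = ρg = 1579 × 9.81 / 1000 = 15.48999 kN/m³.
A = π(1.35)² = 5.72555 m².
From F = γ·h_c·A, the centroid depth is h_c = 350/(15.48999 × 5.72555) = 3.94639 m.
The centroid is at the centre, 1.35 m below the top of the plate, so the highest point sits at h_top = 3.94639 − 1.35 = 2.59639 m below the surface.

d_top ≈ 2.60 m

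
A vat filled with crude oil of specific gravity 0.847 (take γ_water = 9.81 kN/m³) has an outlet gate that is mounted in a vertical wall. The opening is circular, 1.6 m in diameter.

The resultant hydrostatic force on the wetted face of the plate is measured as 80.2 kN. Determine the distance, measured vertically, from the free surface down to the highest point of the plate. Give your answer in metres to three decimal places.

d_top ≈ 4.001 m

γ = 0.847 × 9.81 = 8.30907 kN/m³.
A = π(0.8)² = 2.01062 m².
From F = γ·h_c·A, the centroid depth is h_c = 80.2/(8.30907 × 2.01062) = 4.80056 m.
The centroid is at the centre, 0.8 m below the top of the plate, so the highest point sits at h_top = 4.80056 − 0.8 = 4.00056 m below the surface.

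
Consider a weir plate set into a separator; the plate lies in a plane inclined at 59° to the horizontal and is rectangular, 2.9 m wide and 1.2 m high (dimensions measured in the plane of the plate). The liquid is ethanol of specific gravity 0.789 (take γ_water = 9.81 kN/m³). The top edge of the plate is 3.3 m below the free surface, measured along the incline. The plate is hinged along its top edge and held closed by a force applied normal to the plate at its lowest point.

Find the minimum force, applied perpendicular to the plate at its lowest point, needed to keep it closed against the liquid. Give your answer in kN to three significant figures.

γ = 0.789 × 9.81 = 7.74009 kN/m³.
Let θ = 59° be the plate's angle to the horizontal; measure y along the incline from where the plane meets the free surface. Vertical depth h = y·sinθ with sinθ = 0.857167.
The centroid lies 1.2/2 = 0.6 m below the top edge, so y_c = 3.3 + 0.6 = 3.9 m and h_c = 3.9 × 0.857167 = 3.34295 m.
A = 2.9 × 1.2 = 3.48 m².
Resultant F = γ·h_c·A = 7.74009 × 3.34295 × 3.48 = 90.0441 kN.
I_c = b·h³/12 = 2.9 × 1.2³/12 = 0.4176 m⁴.
Centre of pressure: y_p = y_c + I_c/(y_c·A) = 3.9 + 0.4176/(3.9 × 3.48) = 3.9 + 0.0307692 = 3.93077 m along the plane.
The resultant acts 0.6 + 0.0307692 = 0.630769 m (along the plate) below the hinge at the top edge, so the moment about the hinge is M = F × 0.630769 = 90.0441 × 0.630769 = 56.797 kN·m.
A normal force at the bottom, 1.2 m from the hinge, must supply this moment: P = 56.797/1.2 = 47.3308 kN.

P ≈ 47.3 kN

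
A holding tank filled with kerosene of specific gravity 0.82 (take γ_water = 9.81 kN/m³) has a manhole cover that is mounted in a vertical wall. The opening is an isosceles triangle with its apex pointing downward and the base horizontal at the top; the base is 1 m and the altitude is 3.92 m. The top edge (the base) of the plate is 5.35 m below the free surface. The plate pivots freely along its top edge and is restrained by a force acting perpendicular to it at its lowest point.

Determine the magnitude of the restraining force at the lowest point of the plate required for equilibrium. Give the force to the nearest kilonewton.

γ = 0.82 × 9.81 = 8.0442 kN/m³.
With the apex down, the centroid sits h/3 = 3.92/3 = 1.30667 m below the base (the top edge), so the centroid depth is h_c = 5.35 + 1.30667 = 6.65667 m.
A = ½ × 1 × 3.92 = 1.96 m².
Resultant F = γ·h_c·A = 8.0442 × 6.65667 × 1.96 = 104.953 kN.
I_c = b·h³/36 = 1 × 3.92³/36 = 1.67323 m⁴.
Centre of pressure: y_p = y_c + I_c/(y_c·A) = 6.65667 + 1.67323/(6.65667 × 1.96) = 6.65667 + 0.128246 = 6.78492 m along the plane.
The resultant acts 1.30667 + 0.128246 = 1.43492 m (along the plate) below the hinge at the top edge, so the moment about the hinge is M = F × 1.43492 = 104.953 × 1.43492 = 150.599 kN·m.
A normal force at the bottom, 3.92 m from the hinge, must supply this moment: P = 150.599/3.92 = 38.4181 kN.

P ≈ 38 kN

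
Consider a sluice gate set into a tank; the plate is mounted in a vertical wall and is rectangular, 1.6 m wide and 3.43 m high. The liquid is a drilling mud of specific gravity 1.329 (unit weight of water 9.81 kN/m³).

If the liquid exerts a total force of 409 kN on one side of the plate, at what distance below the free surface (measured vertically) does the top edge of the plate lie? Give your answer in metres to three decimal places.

d_top ≈ 4.001 m

γ = 1.329 × 9.81 = 13.03749 kN/m³.
A = 1.6 × 3.43 = 5.488 m².
From F = γ·h_c·A, the centroid depth is h_c = 409/(13.03749 × 5.488) = 5.7163 m.
The centroid lies 3.43/2 = 1.715 m below the top edge, so the top edge sits at h_top = 5.7163 − 1.715 = 4.0013 m below the surface.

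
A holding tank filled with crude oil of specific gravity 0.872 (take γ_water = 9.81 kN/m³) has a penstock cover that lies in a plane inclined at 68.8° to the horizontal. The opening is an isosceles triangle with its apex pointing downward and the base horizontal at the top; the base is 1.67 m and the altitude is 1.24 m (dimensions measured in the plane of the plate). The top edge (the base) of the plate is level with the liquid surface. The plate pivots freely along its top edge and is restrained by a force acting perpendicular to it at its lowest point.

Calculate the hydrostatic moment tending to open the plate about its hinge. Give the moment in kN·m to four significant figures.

M ≈ 2.116 kN·m

γ = 0.872 × 9.81 = 8.55432 kN/m³.
Let θ = 68.8° be the plate's angle to the horizontal; measure y along the incline from where the plane meets the free surface. Vertical depth h = y·sinθ with sinθ = 0.932324.
With the apex down, the centroid sits h/3 = 1.24/3 = 0.413333 m below the base (the top edge), so y_c = 0.413333 m and h_c = 0.413333 × 0.932324 = 0.38536 m.
A = ½ × 1.67 × 1.24 = 1.0354 m².
Resultant F = γ·h_c·A = 8.55432 × 0.38536 × 1.0354 = 3.41319 kN.
I_c = b·h³/36 = 1.67 × 1.24³/36 = 0.0884462 m⁴.
Centre of pressure: y_p = y_c + I_c/(y_c·A) = 0.413333 + 0.0884462/(0.413333 × 1.0354) = 0.413333 + 0.206667 = 0.62 m along the plane.
The resultant acts 0.413333 + 0.206667 = 0.62 m (along the plate) below the hinge at the top edge, so the moment about the hinge is M = F × 0.62 = 3.41319 × 0.62 = 2.11618 kN·m.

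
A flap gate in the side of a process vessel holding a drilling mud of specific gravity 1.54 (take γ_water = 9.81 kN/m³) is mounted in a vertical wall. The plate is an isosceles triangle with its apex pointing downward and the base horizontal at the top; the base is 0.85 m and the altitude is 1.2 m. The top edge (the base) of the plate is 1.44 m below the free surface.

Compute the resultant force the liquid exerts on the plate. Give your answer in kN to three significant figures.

F ≈ 14.2 kN

γ = 1.54 × 9.81 = 15.1074 kN/m³.
With the apex down, the centroid sits h/3 = 1.2/3 = 0.4 m below the base (the top edge), so the centroid depth is h_c = 1.44 + 0.4 = 1.84 m.
A = ½ × 0.85 × 1.2 = 0.51 m².
Resultant F = γ·h_c·A = 15.1074 × 1.84 × 0.51 = 14.1768 kN.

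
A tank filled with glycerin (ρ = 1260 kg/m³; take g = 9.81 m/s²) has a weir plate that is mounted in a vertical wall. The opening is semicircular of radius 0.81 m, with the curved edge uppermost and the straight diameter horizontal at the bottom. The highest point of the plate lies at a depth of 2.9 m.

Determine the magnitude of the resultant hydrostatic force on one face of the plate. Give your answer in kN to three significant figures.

γ = ρg = 1260 × 9.81 / 1000 = 12.3606 kN/m³.
The centroid lies 4r/(3π) = 0.343775 m above the diameter, so r − 4r/(3π) = 0.81 − 0.343775 = 0.466225 m below the topmost point, so the centroid depth is h_c = 2.9 + 0.466225 = 3.36623 m.
A = πr²/2 = π × 0.81²/2 = 1.0306 m².
Resultant F = γ·h_c·A = 12.3606 × 3.36623 × 1.0306 = 42.8818 kN.

F ≈ 42.9 kN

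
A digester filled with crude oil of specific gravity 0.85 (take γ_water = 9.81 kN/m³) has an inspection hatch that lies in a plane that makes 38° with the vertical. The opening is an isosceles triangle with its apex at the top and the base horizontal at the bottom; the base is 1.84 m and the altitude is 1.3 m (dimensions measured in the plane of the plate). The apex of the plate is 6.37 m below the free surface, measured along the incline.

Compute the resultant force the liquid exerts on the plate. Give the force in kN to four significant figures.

γ = 0.85 × 9.81 = 8.3385 kN/m³.
The plate makes 38° with the vertical, i.e. θ = 90° − 38° = 52° to the horizontal. Measuring y along the incline from the free-surface line, vertical depth h = y·sinθ with sinθ = 0.788011.
With the apex up, the centroid sits 2h/3 = 2 × 1.3/3 = 0.866667 m below the apex, so y_c = 6.37 + 0.866667 = 7.23667 m and h_c = 7.23667 × 0.788011 = 5.70258 m.
A = ½ × 1.84 × 1.3 = 1.196 m².
Resultant F = γ·h_c·A = 8.3385 × 5.70258 × 1.196 = 56.871 kN.

F ≈ 56.87 kN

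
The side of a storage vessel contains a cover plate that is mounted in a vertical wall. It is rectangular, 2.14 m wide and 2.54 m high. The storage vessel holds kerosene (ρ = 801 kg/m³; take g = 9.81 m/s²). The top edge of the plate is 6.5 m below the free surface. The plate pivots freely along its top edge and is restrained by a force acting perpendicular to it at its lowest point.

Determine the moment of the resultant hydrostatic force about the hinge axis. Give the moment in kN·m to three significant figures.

γ = ρg = 801 × 9.81 / 1000 = 7.85781 kN/m³.
The centroid lies 2.54/2 = 1.27 m below the top edge, so the centroid depth is h_c = 6.5 + 1.27 = 7.77 m.
A = 2.14 × 2.54 = 5.4356 m².
Resultant F = γ·h_c·A = 7.85781 × 7.77 × 5.4356 = 331.872 kN.
I_c = b·h³/12 = 2.14 × 2.54³/12 = 2.92236 m⁴.
Centre of pressure: y_p = y_c + I_c/(y_c·A) = 7.77 + 2.92236/(7.77 × 5.4356) = 7.77 + 0.0691935 = 7.83919 m along the plane.
The resultant acts 1.27 + 0.0691935 = 1.33919 m (along the plate) below the hinge at the top edge, so the moment about the hinge is M = F × 1.33919 = 331.872 × 1.33919 = 444.44 kN·m.

M ≈ 444 kN·m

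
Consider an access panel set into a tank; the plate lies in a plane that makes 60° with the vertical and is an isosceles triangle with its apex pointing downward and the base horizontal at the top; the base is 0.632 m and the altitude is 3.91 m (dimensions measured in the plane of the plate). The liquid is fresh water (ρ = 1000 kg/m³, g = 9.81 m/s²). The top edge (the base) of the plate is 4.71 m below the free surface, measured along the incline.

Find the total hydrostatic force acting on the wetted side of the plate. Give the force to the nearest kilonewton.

F ≈ 36 kN

γ = ρg = 1000 × 9.81 = 9810 N/m³ = 9.81 kN/m³.
The plate makes 60° with the vertical, i.e. θ = 90° − 60° = 30° to the horizontal. Measuring y along the incline from the free-surface line, vertical depth h = y·sinθ with sinθ = 0.500000.
With the apex down, the centroid sits h/3 = 3.91/3 = 1.30333 m below the base (the top edge), so y_c = 4.71 + 1.30333 = 6.01333 m and h_c = 6.01333 × 0.500000 = 3.00666 m.
A = ½ × 0.632 × 3.91 = 1.23556 m².
Resultant F = γ·h_c·A = 9.81 × 3.00666 × 1.23556 = 36.4433 kN.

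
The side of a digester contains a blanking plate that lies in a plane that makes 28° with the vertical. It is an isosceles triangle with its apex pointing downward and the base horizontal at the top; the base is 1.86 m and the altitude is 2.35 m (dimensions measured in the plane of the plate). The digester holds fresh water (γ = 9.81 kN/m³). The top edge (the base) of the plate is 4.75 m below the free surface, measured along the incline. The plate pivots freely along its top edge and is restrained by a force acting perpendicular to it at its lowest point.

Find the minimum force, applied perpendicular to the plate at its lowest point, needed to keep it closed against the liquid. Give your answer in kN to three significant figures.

P ≈ 37.4 kN

γ = 9.81 kN/m³.
The plate makes 28° with the vertical, i.e. θ = 90° − 28° = 62° to the horizontal. Measuring y along the incline from the free-surface line, vertical depth h = y·sinθ with sinθ = 0.882948.
With the apex down, the centroid sits h/3 = 2.35/3 = 0.783333 m below the base (the top edge), so y_c = 4.75 + 0.783333 = 5.53333 m and h_c = 5.53333 × 0.882948 = 4.88564 m.
A = ½ × 1.86 × 2.35 = 2.1855 m².
Resultant F = γ·h_c·A = 9.81 × 4.88564 × 2.1855 = 104.747 kN.
I_c = b·h³/36 = 1.86 × 2.35³/36 = 0.670524 m⁴.
Centre of pressure: y_p = y_c + I_c/(y_c·A) = 5.53333 + 0.670524/(5.53333 × 2.1855) = 5.53333 + 0.0554469 = 5.58878 m along the plane.
The resultant acts 0.783333 + 0.0554469 = 0.83878 m (along the plate) below the hinge at the top edge, so the moment about the hinge is M = F × 0.83878 = 104.747 × 0.83878 = 87.8597 kN·m.
A normal force at the bottom, 2.35 m from the hinge, must supply this moment: P = 87.8597/2.35 = 37.3871 kN.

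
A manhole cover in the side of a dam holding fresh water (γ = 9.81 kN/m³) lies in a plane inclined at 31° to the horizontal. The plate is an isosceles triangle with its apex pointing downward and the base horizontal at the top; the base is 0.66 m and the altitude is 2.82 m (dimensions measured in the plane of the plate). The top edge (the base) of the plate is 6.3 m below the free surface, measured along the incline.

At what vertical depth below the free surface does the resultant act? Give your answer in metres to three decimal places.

γ = 9.81 kN/m³.
Let θ = 31° be the plate's angle to the horizontal; measure y along the incline from where the plane meets the free surface. Vertical depth h = y·sinθ with sinθ = 0.515038.
With the apex down, the centroid sits h/3 = 2.82/3 = 0.94 m below the base (the top edge), so y_c = 6.3 + 0.94 = 7.24 m and h_c = 7.24 × 0.515038 = 3.72888 m.
A = ½ × 0.66 × 2.82 = 0.9306 m².
Resultant F = γ·h_c·A = 9.81 × 3.72888 × 0.9306 = 34.0416 kN.
I_c = b·h³/36 = 0.66 × 2.82³/36 = 0.411139 m⁴.
Centre of pressure: y_p = y_c + I_c/(y_c·A) = 7.24 + 0.411139/(7.24 × 0.9306) = 7.24 + 0.0610221 = 7.30102 m along the plane.
Vertically, h_p = y_p·sinθ = 7.30102 × 0.515038 = 3.7603 m.

h_p = 3.760 m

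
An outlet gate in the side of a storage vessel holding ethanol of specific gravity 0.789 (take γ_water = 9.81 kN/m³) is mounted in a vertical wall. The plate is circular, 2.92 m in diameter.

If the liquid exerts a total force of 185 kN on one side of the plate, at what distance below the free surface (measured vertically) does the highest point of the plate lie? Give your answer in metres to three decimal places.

d_top ≈ 2.109 m

γ = 0.789 × 9.81 = 7.74009 kN/m³.
A = π(1.46)² = 6.69662 m².
From F = γ·h_c·A, the centroid depth is h_c = 185/(7.74009 × 6.69662) = 3.56919 m.
The centroid is at the centre, 1.46 m below the top of the plate, so the highest point sits at h_top = 3.56919 − 1.46 = 2.10919 m below the surface.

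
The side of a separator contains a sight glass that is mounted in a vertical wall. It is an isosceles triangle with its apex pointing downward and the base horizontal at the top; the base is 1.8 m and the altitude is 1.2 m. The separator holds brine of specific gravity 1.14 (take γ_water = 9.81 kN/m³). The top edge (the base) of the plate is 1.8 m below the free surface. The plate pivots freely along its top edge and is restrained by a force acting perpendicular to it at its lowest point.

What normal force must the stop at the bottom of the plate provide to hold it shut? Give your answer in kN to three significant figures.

P ≈ 9.66 kN

γ = 1.14 × 9.81 = 11.1834 kN/m³.
With the apex down, the centroid sits h/3 = 1.2/3 = 0.4 m below the base (the top edge), so the centroid depth is h_c = 1.8 + 0.4 = 2.2 m.
A = ½ × 1.8 × 1.2 = 1.08 m².
Resultant F = γ·h_c·A = 11.1834 × 2.2 × 1.08 = 26.5718 kN.
I_c = b·h³/36 = 1.8 × 1.2³/36 = 0.0864 m⁴.
Centre of pressure: y_p = y_c + I_c/(y_c·A) = 2.2 + 0.0864/(2.2 × 1.08) = 2.2 + 0.0363636 = 2.23636 m along the plane.
The resultant acts 0.4 + 0.0363636 = 0.436364 m (along the plate) below the hinge at the top edge, so the moment about the hinge is M = F × 0.436364 = 26.5718 × 0.436364 = 11.595 kN·m.
A normal force at the bottom, 1.2 m from the hinge, must supply this moment: P = 11.595/1.2 = 9.6625 kN.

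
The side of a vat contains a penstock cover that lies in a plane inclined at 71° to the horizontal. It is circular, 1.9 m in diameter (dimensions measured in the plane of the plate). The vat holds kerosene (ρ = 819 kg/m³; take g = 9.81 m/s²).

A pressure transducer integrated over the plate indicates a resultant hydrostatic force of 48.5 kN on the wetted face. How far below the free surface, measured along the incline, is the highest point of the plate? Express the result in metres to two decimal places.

y_top ≈ 1.30 m

γ = ρg = 819 × 9.81 / 1000 = 8.03439 kN/m³.
A = π(0.95)² = 2.83529 m².
From F = γ·h_c·A, the centroid depth is h_c = 48.5/(8.03439 × 2.83529) = 2.12908 m.
Let θ = 71° be the plate's angle to the horizontal; measure y along the incline from where the plane meets the free surface. Vertical depth h = y·sinθ with sinθ = 0.945519.
Along the incline, y_c = h_c/sinθ = 2.12908/0.945519 = 2.25176 m.
The centroid is at the centre, 0.95 m below the top of the plate, so the highest point sits at y_top = 2.25176 − 0.95 = 1.30176 m along the incline.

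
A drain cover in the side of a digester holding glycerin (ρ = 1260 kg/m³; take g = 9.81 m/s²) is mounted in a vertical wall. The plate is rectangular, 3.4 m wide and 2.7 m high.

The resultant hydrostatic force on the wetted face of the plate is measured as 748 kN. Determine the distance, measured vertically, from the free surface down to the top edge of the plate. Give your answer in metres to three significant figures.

γ = ρg = 1260 × 9.81 / 1000 = 12.3606 kN/m³.
A = 3.4 × 2.7 = 9.18 m².
From F = γ·h_c·A, the centroid depth is h_c = 748/(12.3606 × 9.18) = 6.59203 m.
The centroid lies 2.7/2 = 1.35 m below the top edge, so the top edge sits at h_top = 6.59203 − 1.35 = 5.24203 m below the surface.

d_top ≈ 5.24 m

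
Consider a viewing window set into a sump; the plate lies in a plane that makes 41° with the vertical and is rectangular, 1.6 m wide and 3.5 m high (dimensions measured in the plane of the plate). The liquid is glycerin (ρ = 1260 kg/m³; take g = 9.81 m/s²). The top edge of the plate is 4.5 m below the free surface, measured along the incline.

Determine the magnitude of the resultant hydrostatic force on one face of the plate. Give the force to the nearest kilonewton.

γ = ρg = 1260 × 9.81 / 1000 = 12.3606 kN/m³.
The plate makes 41° with the vertical, i.e. θ = 90° − 41° = 49° to the horizontal. Measuring y along the incline from the free-surface line, vertical depth h = y·sinθ with sinθ = 0.754710.
The centroid lies 3.5/2 = 1.75 m below the top edge, so y_c = 4.5 + 1.75 = 6.25 m and h_c = 6.25 × 0.754710 = 4.71694 m.
A = 1.6 × 3.5 = 5.6 m².
Resultant F = γ·h_c·A = 12.3606 × 4.71694 × 5.6 = 326.504 kN.

F ≈ 327 kN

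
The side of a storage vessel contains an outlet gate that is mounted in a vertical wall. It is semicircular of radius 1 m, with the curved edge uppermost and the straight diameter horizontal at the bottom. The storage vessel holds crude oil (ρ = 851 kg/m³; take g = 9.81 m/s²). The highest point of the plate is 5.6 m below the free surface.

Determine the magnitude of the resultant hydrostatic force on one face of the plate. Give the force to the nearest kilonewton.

F ≈ 81 kN

γ = ρg = 851 × 9.81 / 1000 = 8.34831 kN/m³.
The centroid lies 4r/(3π) = 0.424413 m above the diameter, so r − 4r/(3π) = 1 − 0.424413 = 0.575587 m below the topmost point, so the centroid depth is h_c = 5.6 + 0.575587 = 6.17559 m.
A = πr²/2 = π × 1²/2 = 1.5708 m².
Resultant F = γ·h_c·A = 8.34831 × 6.17559 × 1.5708 = 80.9838 kN.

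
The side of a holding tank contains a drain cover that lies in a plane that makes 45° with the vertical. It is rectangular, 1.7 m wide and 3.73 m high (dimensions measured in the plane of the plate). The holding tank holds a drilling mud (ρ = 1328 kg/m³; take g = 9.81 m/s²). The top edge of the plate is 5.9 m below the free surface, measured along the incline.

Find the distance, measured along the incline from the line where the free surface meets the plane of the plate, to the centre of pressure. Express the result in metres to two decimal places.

γ = ρg = 1328 × 9.81 / 1000 = 13.02768 kN/m³.
The plate makes 45° with the vertical, i.e. θ = 90° − 45° = 45° to the horizontal. Measuring y along the incline from the free-surface line, vertical depth h = y·sinθ with sinθ = 0.707107.
The centroid lies 3.73/2 = 1.865 m below the top edge, so y_c = 5.9 + 1.865 = 7.765 m and h_c = 7.765 × 0.707107 = 5.49069 m.
A = 1.7 × 3.73 = 6.341 m².
Resultant F = γ·h_c·A = 13.02768 × 5.49069 × 6.341 = 453.578 kN.
I_c = b·h³/12 = 1.7 × 3.73³/12 = 7.35181 m⁴.
Centre of pressure: y_p = y_c + I_c/(y_c·A) = 7.765 + 7.35181/(7.765 × 6.341) = 7.765 + 0.149312 = 7.91431 m along the plane.

y_p = 7.91 m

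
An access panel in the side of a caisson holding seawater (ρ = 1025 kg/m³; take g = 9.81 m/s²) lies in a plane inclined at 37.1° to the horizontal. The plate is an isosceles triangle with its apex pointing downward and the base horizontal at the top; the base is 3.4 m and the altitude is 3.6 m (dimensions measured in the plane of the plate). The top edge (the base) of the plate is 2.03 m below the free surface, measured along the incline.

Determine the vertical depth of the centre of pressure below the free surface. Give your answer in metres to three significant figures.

h_p = 2.08 m

γ = ρg = 1025 × 9.81 / 1000 = 10.05525 kN/m³.
Let θ = 37.1° be the plate's angle to the horizontal; measure y along the incline from where the plane meets the free surface. Vertical depth h = y·sinθ with sinθ = 0.603208.
With the apex down, the centroid sits h/3 = 3.6/3 = 1.2 m below the base (the top edge), so y_c = 2.03 + 1.2 = 3.23 m and h_c = 3.23 × 0.603208 = 1.94836 m.
A = ½ × 3.4 × 3.6 = 6.12 m².
Resultant F = γ·h_c·A = 10.05525 × 1.94836 × 6.12 = 119.898 kN.
I_c = b·h³/36 = 3.4 × 3.6³/36 = 4.4064 m⁴.
Centre of pressure: y_p = y_c + I_c/(y_c·A) = 3.23 + 4.4064/(3.23 × 6.12) = 3.23 + 0.22291 = 3.45291 m along the plane.
Vertically, h_p = y_p·sinθ = 3.45291 × 0.603208 = 2.08282 m.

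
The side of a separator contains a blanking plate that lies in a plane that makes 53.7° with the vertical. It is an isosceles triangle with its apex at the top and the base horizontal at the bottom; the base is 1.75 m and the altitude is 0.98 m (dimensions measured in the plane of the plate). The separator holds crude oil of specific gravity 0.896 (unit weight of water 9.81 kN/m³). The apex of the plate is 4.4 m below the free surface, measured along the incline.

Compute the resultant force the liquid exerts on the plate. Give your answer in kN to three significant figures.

F ≈ 22.5 kN

γ = 0.896 × 9.81 = 8.78976 kN/m³.
The plate makes 53.7° with the vertical, i.e. θ = 90° − 53.7° = 36.3° to the horizontal. Measuring y along the incline from the free-surface line, vertical depth h = y·sinθ with sinθ = 0.592013.
With the apex up, the centroid sits 2h/3 = 2 × 0.98/3 = 0.653333 m below the apex, so y_c = 4.4 + 0.653333 = 5.05333 m and h_c = 5.05333 × 0.592013 = 2.99164 m.
A = ½ × 1.75 × 0.98 = 0.8575 m².
Resultant F = γ·h_c·A = 8.78976 × 2.99164 × 0.8575 = 22.5486 kN.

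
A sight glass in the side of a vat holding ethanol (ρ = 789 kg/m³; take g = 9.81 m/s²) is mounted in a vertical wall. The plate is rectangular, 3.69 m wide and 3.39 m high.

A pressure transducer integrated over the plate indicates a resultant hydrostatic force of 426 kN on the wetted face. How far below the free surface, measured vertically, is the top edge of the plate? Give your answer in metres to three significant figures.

γ = ρg = 789 × 9.81 / 1000 = 7.74009 kN/m³.
A = 3.69 × 3.39 = 12.5091 m².
From F = γ·h_c·A, the centroid depth is h_c = 426/(7.74009 × 12.5091) = 4.39985 m.
The centroid lies 3.39/2 = 1.695 m below the top edge, so the top edge sits at h_top = 4.39985 − 1.695 = 2.70485 m below the surface.

d_top ≈ 2.70 m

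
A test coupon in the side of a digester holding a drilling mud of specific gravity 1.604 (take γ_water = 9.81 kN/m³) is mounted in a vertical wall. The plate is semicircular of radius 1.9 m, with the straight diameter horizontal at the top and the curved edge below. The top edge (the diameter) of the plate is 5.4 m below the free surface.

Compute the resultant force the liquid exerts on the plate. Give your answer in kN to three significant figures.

γ = 1.604 × 9.81 = 15.73524 kN/m³.
The centroid of a semicircle lies 4r/(3π) = 0.806385 m from the diameter, here below the top edge, so the centroid depth is h_c = 5.4 + 0.806385 = 6.20639 m.
A = πr²/2 = π × 1.9²/2 = 5.67057 m².
Resultant F = γ·h_c·A = 15.73524 × 6.20639 × 5.67057 = 553.782 kN.

F ≈ 554 kN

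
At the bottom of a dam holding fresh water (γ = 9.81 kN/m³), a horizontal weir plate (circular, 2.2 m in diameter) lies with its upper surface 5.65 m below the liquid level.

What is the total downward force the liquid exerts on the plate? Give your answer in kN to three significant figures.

F ≈ 211 kN

γ = 9.81 kN/m³.
The plate is horizontal, so pressure is uniform at p = γ·h = 9.81 × 5.65 = 55.4265 kN/m².
A = π(1.1)² = 3.80133 m².
F = p·A = 55.4265 × 3.80133 = 210.694 kN.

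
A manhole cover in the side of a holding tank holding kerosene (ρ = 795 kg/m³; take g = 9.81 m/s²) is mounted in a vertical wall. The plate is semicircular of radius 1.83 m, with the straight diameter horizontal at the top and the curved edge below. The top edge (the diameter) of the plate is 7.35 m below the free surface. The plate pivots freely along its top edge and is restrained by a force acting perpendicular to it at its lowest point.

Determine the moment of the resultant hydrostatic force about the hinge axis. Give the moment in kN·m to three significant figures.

γ = ρg = 795 × 9.81 / 1000 = 7.79895 kN/m³.
The centroid of a semicircle lies 4r/(3π) = 0.776676 m from the diameter, here below the top edge, so the centroid depth is h_c = 7.35 + 0.776676 = 8.12668 m.
A = πr²/2 = π × 1.83²/2 = 5.26044 m².
Resultant F = γ·h_c·A = 7.79895 × 8.12668 × 5.26044 = 333.404 kN.
I_c = (π/8 − 8/(9π))·r⁴ = 0.109757 × 1.83⁴ = 1.23094 m⁴.
Centre of pressure: y_p = y_c + I_c/(y_c·A) = 8.12668 + 1.23094/(8.12668 × 5.26044) = 8.12668 + 0.028794 = 8.15547 m along the plane.
The resultant acts 0.776676 + 0.028794 = 0.80547 m (along the plate) below the hinge at the top edge, so the moment about the hinge is M = F × 0.80547 = 333.404 × 0.80547 = 268.547 kN·m.

M ≈ 269 kN·m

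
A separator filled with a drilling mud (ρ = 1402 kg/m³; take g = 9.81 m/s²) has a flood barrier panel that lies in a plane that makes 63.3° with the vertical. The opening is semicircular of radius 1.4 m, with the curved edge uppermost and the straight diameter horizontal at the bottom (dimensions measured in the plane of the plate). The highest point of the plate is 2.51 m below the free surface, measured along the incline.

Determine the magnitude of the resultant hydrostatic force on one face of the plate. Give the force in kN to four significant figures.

F ≈ 63.09 kN

γ = ρg = 1402 × 9.81 / 1000 = 13.75362 kN/m³.
The plate makes 63.3° with the vertical, i.e. θ = 90° − 63.3° = 26.7° to the horizontal. Measuring y along the incline from the free-surface line, vertical depth h = y·sinθ with sinθ = 0.449319.
The centroid lies 4r/(3π) = 0.594178 m above the diameter, so r − 4r/(3π) = 1.4 − 0.594178 = 0.805822 m below the topmost point, so y_c = 2.51 + 0.805822 = 3.31582 m and h_c = 3.31582 × 0.449319 = 1.48986 m.
A = πr²/2 = π × 1.4²/2 = 3.07876 m².
Resultant F = γ·h_c·A = 13.75362 × 1.48986 × 3.07876 = 63.0868 kN.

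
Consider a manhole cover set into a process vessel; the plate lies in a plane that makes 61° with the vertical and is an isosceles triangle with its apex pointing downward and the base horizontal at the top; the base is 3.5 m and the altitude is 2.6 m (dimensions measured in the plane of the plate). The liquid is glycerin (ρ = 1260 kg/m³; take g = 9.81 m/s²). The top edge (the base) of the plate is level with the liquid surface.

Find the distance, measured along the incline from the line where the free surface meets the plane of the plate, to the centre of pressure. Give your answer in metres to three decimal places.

y_p = 1.300 m

γ = ρg = 1260 × 9.81 / 1000 = 12.3606 kN/m³.
The plate makes 61° with the vertical, i.e. θ = 90° − 61° = 29° to the horizontal. Measuring y along the incline from the free-surface line, vertical depth h = y·sinθ with sinθ = 0.484810.
With the apex down, the centroid sits h/3 = 2.6/3 = 0.866667 m below the base (the top edge), so y_c = 0.866667 m and h_c = 0.866667 × 0.484810 = 0.420169 m.
A = ½ × 3.5 × 2.6 = 4.55 m².
Resultant F = γ·h_c·A = 12.3606 × 0.420169 × 4.55 = 23.6306 kN.
I_c = b·h³/36 = 3.5 × 2.6³/36 = 1.70878 m⁴.
Centre of pressure: y_p = y_c + I_c/(y_c·A) = 0.866667 + 1.70878/(0.866667 × 4.55) = 0.866667 + 0.433334 = 1.3 m along the plane.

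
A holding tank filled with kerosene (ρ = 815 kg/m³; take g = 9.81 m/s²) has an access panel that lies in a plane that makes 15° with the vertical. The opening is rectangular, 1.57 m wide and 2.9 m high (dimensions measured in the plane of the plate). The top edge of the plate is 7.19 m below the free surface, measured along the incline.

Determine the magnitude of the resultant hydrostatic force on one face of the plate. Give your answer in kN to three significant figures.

F ≈ 304 kN

γ = ρg = 815 × 9.81 / 1000 = 7.99515 kN/m³.
The plate makes 15° with the vertical, i.e. θ = 90° − 15° = 75° to the horizontal. Measuring y along the incline from the free-surface line, vertical depth h = y·sinθ with sinθ = 0.965926.
The centroid lies 2.9/2 = 1.45 m below the top edge, so y_c = 7.19 + 1.45 = 8.64 m and h_c = 8.64 × 0.965926 = 8.3456 m.
A = 1.57 × 2.9 = 4.553 m².
Resultant F = γ·h_c·A = 7.99515 × 8.3456 × 4.553 = 303.796 kN.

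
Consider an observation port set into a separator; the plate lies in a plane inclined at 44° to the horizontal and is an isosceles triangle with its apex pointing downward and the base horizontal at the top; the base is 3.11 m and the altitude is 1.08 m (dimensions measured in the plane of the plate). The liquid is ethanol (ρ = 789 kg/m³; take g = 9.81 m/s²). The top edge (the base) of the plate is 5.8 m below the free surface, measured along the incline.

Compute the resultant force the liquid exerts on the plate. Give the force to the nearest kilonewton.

F ≈ 56 kN

γ = ρg = 789 × 9.81 / 1000 = 7.74009 kN/m³.
Let θ = 44° be the plate's angle to the horizontal; measure y along the incline from where the plane meets the free surface. Vertical depth h = y·sinθ with sinθ = 0.694658.
With the apex down, the centroid sits h/3 = 1.08/3 = 0.36 m below the base (the top edge), so y_c = 5.8 + 0.36 = 6.16 m and h_c = 6.16 × 0.694658 = 4.27909 m.
A = ½ × 3.11 × 1.08 = 1.6794 m².
Resultant F = γ·h_c·A = 7.74009 × 4.27909 × 1.6794 = 55.6226 kN.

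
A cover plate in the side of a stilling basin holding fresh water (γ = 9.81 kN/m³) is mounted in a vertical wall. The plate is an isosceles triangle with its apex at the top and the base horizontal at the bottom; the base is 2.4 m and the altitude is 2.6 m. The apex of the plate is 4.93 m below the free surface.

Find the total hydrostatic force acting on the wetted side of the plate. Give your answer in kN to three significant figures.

F ≈ 204 kN

γ = 9.81 kN/m³.
With the apex up, the centroid sits 2h/3 = 2 × 2.6/3 = 1.73333 m below the apex, so the centroid depth is h_c = 4.93 + 1.73333 = 6.66333 m.
A = ½ × 2.4 × 2.6 = 3.12 m².
Resultant F = γ·h_c·A = 9.81 × 6.66333 × 3.12 = 203.946 kN.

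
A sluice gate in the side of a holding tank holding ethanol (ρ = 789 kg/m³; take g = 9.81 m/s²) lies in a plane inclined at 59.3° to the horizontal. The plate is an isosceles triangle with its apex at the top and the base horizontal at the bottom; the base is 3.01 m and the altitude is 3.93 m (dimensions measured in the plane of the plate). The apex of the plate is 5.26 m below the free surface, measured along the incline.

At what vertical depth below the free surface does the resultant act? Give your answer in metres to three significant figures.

γ = ρg = 789 × 9.81 / 1000 = 7.74009 kN/m³.
Let θ = 59.3° be the plate's angle to the horizontal; measure y along the incline from where the plane meets the free surface. Vertical depth h = y·sinθ with sinθ = 0.859852.
With the apex up, the centroid sits 2h/3 = 2 × 3.93/3 = 2.62 m below the apex, so y_c = 5.26 + 2.62 = 7.88 m and h_c = 7.88 × 0.859852 = 6.77563 m.
A = ½ × 3.01 × 3.93 = 5.91465 m².
Resultant F = γ·h_c·A = 7.74009 × 6.77563 × 5.91465 = 310.188 kN.
I_c = b·h³/36 = 3.01 × 3.93³/36 = 5.07507 m⁴.
Centre of pressure: y_p = y_c + I_c/(y_c·A) = 7.88 + 5.07507/(7.88 × 5.91465) = 7.88 + 0.10889 = 7.98889 m along the plane.
Vertically, h_p = y_p·sinθ = 7.98889 × 0.859852 = 6.86926 m.

h_p = 6.87 m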